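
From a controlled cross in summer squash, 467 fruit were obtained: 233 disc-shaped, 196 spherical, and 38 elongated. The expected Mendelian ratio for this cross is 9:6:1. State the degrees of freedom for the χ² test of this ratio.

2

A goodness-of-fit test with 3 phenotype classes has df = 3 − 1 = 2.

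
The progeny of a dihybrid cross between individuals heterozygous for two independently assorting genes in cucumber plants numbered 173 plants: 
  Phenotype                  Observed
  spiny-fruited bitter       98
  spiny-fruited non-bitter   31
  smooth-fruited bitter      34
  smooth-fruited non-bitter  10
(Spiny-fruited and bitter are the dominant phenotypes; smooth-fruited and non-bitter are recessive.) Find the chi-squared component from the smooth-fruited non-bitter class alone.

0.061

A dihybrid F₂ with independent assortment and complete dominance at both loci gives a 9:3:3:1 phenotypic ratio.
Expected counts for N = 173 under a 9:3:3:1 ratio (total parts = 16):
  spiny-fruited bitter: 173 × 9/16 = 97.3125
  spiny-fruited non-bitter: 173 × 3/16 = 32.4375
  smooth-fruited bitter: 173 × 3/16 = 32.4375
  smooth-fruited non-bitter: 173 × 1/16 = 10.8125
Contribution of smooth-fruited non-bitter: (10 − 10.8125)² / 10.8125 = 0.0611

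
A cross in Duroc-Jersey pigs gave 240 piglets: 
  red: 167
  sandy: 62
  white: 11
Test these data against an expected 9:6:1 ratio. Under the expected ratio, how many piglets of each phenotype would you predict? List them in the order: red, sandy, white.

135, 90, 15

Expected counts for N = 240 under a 9:6:1 ratio (total parts = 16):
  red: 240 × 9/16 = 135
  sandy: 240 × 6/16 = 90
  white: 240 × 1/16 = 15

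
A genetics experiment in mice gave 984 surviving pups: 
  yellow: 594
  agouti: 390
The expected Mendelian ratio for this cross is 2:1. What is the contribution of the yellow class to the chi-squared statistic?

5.860

Total ratio parts = 3. Expected numbers out of 984:
  yellow: 984 × 2/3 = 656
  agouti: 984 × 1/3 = 328
Contribution of yellow: (594 − 656)² / 656 = 5.8598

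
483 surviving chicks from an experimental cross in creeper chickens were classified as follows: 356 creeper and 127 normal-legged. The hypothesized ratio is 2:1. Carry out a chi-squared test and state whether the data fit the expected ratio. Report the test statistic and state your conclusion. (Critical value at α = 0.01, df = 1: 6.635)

Expected counts for N = 483 under a 2:1 ratio (total parts = 3):
  creeper: 483 × 2/3 = 322
  normal-legged: 483 × 1/3 = 161
χ² = Σ (O − E)² / E
  creeper: (356 − 322)² / 322 = 3.5901
  normal-legged: (127 − 161)² / 161 = 7.1801
χ² = 3.5901 + 7.1801 = 10.7702 ≈ 10.770
Degrees of freedom = 2 − 1 = 1; critical value at α = 0.01 is 6.635.
Since 10.770 > 6.635, we reject the null hypothesis — the data do not fit the 2:1 ratio.

10.770; not consistent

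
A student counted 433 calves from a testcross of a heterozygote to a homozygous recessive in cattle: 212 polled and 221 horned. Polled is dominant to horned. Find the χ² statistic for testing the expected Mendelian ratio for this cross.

0.187

A testcross of a heterozygote (Aa × aa) gives a 1:1 phenotypic ratio.
Expected counts for N = 433 under a 1:1 ratio (total parts = 2):
  polled: 433 × 1/2 = 216.5
  horned: 433 × 1/2 = 216.5
χ² = Σ (O − E)² / E
  polled: (212 − 216.5)² / 216.5 = 0.0935
  horned: (221 − 216.5)² / 216.5 = 0.0935
χ² = 0.0935 + 0.0935 = 0.187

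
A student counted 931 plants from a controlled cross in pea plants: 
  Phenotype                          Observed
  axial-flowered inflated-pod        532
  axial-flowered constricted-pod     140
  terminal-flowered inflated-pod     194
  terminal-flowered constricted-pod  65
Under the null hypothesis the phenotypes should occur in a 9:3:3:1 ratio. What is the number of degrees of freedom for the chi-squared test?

3

A goodness-of-fit test with 4 phenotype classes has df = 4 − 1 = 3.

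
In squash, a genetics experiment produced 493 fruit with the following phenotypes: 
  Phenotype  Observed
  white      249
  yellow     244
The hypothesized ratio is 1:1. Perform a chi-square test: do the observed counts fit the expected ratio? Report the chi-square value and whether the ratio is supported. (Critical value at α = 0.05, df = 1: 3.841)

Total ratio parts = 2. Expected numbers out of 493:
  white: 493 × 1/2 = 246.5
  yellow: 493 × 1/2 = 246.5
χ² = Σ (O − E)² / E
  white: (249 − 246.5)² / 246.5 = 0.0254
  yellow: (244 − 246.5)² / 246.5 = 0.0254
χ² = 0.0254 + 0.0254 = 0.0508 ≈ 0.051
Degrees of freedom = 2 − 1 = 1; critical value at α = 0.05 is 3.841.
Since 0.051 < 3.841, we fail to reject the null hypothesis — the data are consistent with the 1:1 ratio.

0.051; consistent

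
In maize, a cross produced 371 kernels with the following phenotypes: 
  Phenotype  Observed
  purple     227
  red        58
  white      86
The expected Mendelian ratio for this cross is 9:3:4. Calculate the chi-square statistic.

4.020

Total ratio parts = 16. Expected numbers out of 371:
  purple: 371 × 9/16 = 208.6875
  red: 371 × 3/16 = 69.5625
  white: 371 × 4/16 = 92.75
χ² = Σ (O − E)² / E
  purple: (227 − 208.6875)² / 208.6875 = 1.6069
  red: (58 − 69.5625)² / 69.5625 = 1.9219
  white: (86 − 92.75)² / 92.75 = 0.4912
χ² = 1.6069 + 1.9219 + 0.4912 = 4.020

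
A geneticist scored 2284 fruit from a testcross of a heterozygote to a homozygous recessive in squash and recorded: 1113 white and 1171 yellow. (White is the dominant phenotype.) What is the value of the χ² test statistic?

1.473

A testcross of a heterozygote (Aa × aa) gives a 1:1 phenotypic ratio.
Total ratio parts = 2. Expected numbers out of 2284:
  white: 2284 × 1/2 = 1142
  yellow: 2284 × 1/2 = 1142
χ² = Σ (O − E)² / E
  white: (1113 − 1142)² / 1142 = 0.7364
  yellow: (1171 − 1142)² / 1142 = 0.7364
χ² = 0.7364 + 0.7364 = 1.4728 ≈ 1.473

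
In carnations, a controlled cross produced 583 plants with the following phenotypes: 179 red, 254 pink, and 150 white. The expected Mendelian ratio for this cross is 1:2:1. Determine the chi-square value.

12.533

Under the 1:2:1 hypothesis (Σ ratio = 4, N = 583):
  red: 583 × 1/4 = 145.75
  pink: 583 × 2/4 = 291.5
  white: 583 × 1/4 = 145.75
χ² = Σ (O − E)² / E
  red: (179 − 145.75)² / 145.75 = 7.5853
  pink: (254 − 291.5)² / 291.5 = 4.8242
  white: (150 − 145.75)² / 145.75 = 0.1239
χ² = 7.5853 + 4.8242 + 0.1239 = 12.5334 ≈ 12.533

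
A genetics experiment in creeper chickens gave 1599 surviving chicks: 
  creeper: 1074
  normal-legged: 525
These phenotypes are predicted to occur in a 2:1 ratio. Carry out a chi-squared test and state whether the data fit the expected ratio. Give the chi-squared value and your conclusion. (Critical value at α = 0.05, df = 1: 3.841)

0.180; consistent

Expected counts for N = 1599 under a 2:1 ratio (total parts = 3):
  creeper: 1599 × 2/3 = 1066
  normal-legged: 1599 × 1/3 = 533
χ² = Σ (O − E)² / E
  creeper: (1074 − 1066)² / 1066 = 0.0600
  normal-legged: (525 − 533)² / 533 = 0.1201
χ² = 0.0600 + 0.1201 = 0.1801 ≈ 0.180
Degrees of freedom = 2 − 1 = 1; critical value at α = 0.05 is 3.841.
Since 0.180 < 3.841, we fail to reject the null hypothesis — the data are consistent with the 2:1 ratio.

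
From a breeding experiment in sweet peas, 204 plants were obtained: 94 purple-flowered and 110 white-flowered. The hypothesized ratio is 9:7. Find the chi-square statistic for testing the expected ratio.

8.576

Under the 9:7 hypothesis (Σ ratio = 16, N = 204):
  purple-flowered: 204 × 9/16 = 114.75
  white-flowered: 204 × 7/16 = 89.25
χ² = Σ (O − E)² / E
  purple-flowered: (94 − 114.75)² / 114.75 = 3.7522
  white-flowered: (110 − 89.25)² / 89.25 = 4.8242
χ² = 3.7522 + 4.8242 = 8.5764 ≈ 8.576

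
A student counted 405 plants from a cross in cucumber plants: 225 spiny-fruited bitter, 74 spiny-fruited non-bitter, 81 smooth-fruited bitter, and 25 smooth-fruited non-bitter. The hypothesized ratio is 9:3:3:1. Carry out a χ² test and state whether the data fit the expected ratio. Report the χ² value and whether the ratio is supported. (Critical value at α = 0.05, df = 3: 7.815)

Total ratio parts = 16. Expected numbers out of 405:
  spiny-fruited bitter: 405 × 9/16 = 227.8125
  spiny-fruited non-bitter: 405 × 3/16 = 75.9375
  smooth-fruited bitter: 405 × 3/16 = 75.9375
  smooth-fruited non-bitter: 405 × 1/16 = 25.3125
χ² = Σ (O − E)² / E
  spiny-fruited bitter: (225 − 227.8125)² / 227.8125 = 0.0347
  spiny-fruited non-bitter: (74 − 75.9375)² / 75.9375 = 0.0494
  smooth-fruited bitter: (81 − 75.9375)² / 75.9375 = 0.3375
  smooth-fruited non-bitter: (25 − 25.3125)² / 25.3125 = 0.0039
χ² = 0.0347 + 0.0494 + 0.3375 + 0.0039 = 0.4255 ≈ 0.426
Degrees of freedom = 4 − 1 = 3; critical value at α = 0.05 is 7.815.
Since 0.426 < 7.815, we fail to reject the null hypothesis — the data are consistent with the 9:3:3:1 ratio.

0.426; consistent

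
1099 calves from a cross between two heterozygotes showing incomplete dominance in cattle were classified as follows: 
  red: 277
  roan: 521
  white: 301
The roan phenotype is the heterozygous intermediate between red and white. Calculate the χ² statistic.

4.005

With incomplete dominance, a heterozygote × heterozygote cross gives a 1:2:1 phenotypic ratio.
The 1:2:1 ratio has 4 parts, so with N = 1099 the expected counts are:
  red: 1099 × 1/4 = 274.75
  roan: 1099 × 2/4 = 549.5
  white: 1099 × 1/4 = 274.75
χ² = Σ (O − E)² / E
  red: (277 − 274.75)² / 274.75 = 0.0184
  roan: (521 − 549.5)² / 549.5 = 1.4782
  white: (301 − 274.75)² / 274.75 = 2.5080
χ² = 0.0184 + 1.4782 + 2.5080 = 4.0046 ≈ 4.005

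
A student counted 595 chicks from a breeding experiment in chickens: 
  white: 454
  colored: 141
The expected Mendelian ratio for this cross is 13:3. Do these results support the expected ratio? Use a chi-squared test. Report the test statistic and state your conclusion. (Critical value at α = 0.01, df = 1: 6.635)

9.560; not consistent

Expected counts for N = 595 under a 13:3 ratio (total parts = 16):
  white: 595 × 13/16 = 483.4375
  colored: 595 × 3/16 = 111.5625
χ² = Σ (O − E)² / E
  white: (454 − 483.4375)² / 483.4375 = 1.7925
  colored: (141 − 111.5625)² / 111.5625 = 7.7675
χ² = 1.7925 + 7.7675 = 9.560
Degrees of freedom = 2 − 1 = 1; critical value at α = 0.01 is 6.635.
Since 9.560 > 6.635, we reject the null hypothesis — the data do not fit the 13:3 ratio.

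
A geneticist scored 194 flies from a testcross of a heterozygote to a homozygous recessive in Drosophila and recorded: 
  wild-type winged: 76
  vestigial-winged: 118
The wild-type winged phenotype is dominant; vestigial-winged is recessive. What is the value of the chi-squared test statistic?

9.093

A testcross of a heterozygote (Aa × aa) gives a 1:1 phenotypic ratio.
Expected counts for N = 194 under a 1:1 ratio (total parts = 2):
  wild-type winged: 194 × 1/2 = 97
  vestigial-winged: 194 × 1/2 = 97
χ² = Σ (O − E)² / E
  wild-type winged: (76 − 97)² / 97 = 4.5464
  vestigial-winged: (118 − 97)² / 97 = 4.5464
χ² = 4.5464 + 4.5464 = 9.0928 ≈ 9.093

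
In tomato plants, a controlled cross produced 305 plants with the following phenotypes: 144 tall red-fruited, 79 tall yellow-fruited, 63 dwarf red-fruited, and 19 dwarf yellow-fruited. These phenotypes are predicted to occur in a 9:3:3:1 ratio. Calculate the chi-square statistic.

13.339

The 9:3:3:1 ratio has 16 parts, so with N = 305 the expected counts are:
  tall red-fruited: 305 × 9/16 = 171.5625
  tall yellow-fruited: 305 × 3/16 = 57.1875
  dwarf red-fruited: 305 × 3/16 = 57.1875
  dwarf yellow-fruited: 305 × 1/16 = 19.0625
χ² = Σ (O − E)² / E
  tall red-fruited: (144 − 171.5625)² / 171.5625 = 4.4281
  tall yellow-fruited: (79 − 57.1875)² / 57.1875 = 8.3197
  dwarf red-fruited: (63 − 57.1875)² / 57.1875 = 0.5908
  dwarf yellow-fruited: (19 − 19.0625)² / 19.0625 = 0.0002
χ² = 4.4281 + 8.3197 + 0.5908 + 0.0002 = 13.3388 ≈ 13.339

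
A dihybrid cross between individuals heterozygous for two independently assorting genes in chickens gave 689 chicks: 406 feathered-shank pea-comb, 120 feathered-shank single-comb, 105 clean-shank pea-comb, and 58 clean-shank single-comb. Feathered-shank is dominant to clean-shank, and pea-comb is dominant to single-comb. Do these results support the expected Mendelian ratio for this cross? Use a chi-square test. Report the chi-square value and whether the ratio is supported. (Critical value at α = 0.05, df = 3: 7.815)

A dihybrid F₂ with independent assortment and complete dominance at both loci gives a 9:3:3:1 phenotypic ratio.
Total ratio parts = 16. Expected numbers out of 689:
  feathered-shank pea-comb: 689 × 9/16 = 387.5625
  feathered-shank single-comb: 689 × 3/16 = 129.1875
  clean-shank pea-comb: 689 × 3/16 = 129.1875
  clean-shank single-comb: 689 × 1/16 = 43.0625
χ² = Σ (O − E)² / E
  feathered-shank pea-comb: (406 − 387.5625)² / 387.5625 = 0.8771
  feathered-shank single-comb: (120 − 129.1875)² / 129.1875 = 0.6534
  clean-shank pea-comb: (105 − 129.1875)² / 129.1875 = 4.5286
  clean-shank single-comb: (58 − 43.0625)² / 43.0625 = 5.1815
χ² = 0.8771 + 0.6534 + 4.5286 + 5.1815 = 11.2406 ≈ 11.241
Degrees of freedom = 4 − 1 = 3; critical value at α = 0.05 is 7.815.
Since 11.241 > 7.815, we reject the null hypothesis — the data do not fit the 9:3:3:1 ratio.

11.241; not consistent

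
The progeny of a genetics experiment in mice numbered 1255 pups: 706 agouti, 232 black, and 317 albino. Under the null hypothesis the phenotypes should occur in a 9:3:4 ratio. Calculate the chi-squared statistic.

Expected counts for N = 1255 under a 9:3:4 ratio (total parts = 16):
  agouti: 1255 × 9/16 = 705.9375
  black: 1255 × 3/16 = 235.3125
  albino: 1255 × 4/16 = 313.75
χ² = Σ (O − E)² / E
  agouti: (706 − 705.9375)² / 705.9375 = 0.0000
  black: (232 − 235.3125)² / 235.3125 = 0.0466
  albino: (317 − 313.75)² / 313.75 = 0.0337
χ² = 0.0000 + 0.0466 + 0.0337 = 0.0803 ≈ 0.080

0.080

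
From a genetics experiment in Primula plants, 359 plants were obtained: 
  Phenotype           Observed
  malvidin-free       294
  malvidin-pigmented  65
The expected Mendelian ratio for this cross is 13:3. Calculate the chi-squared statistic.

0.098

Expected counts for N = 359 under a 13:3 ratio (total parts = 16):
  malvidin-free: 359 × 13/16 = 291.6875
  malvidin-pigmented: 359 × 3/16 = 67.3125
χ² = Σ (O − E)² / E
  malvidin-free: (294 − 291.6875)² / 291.6875 = 0.0183
  malvidin-pigmented: (65 − 67.3125)² / 67.3125 = 0.0794
χ² = 0.0183 + 0.0794 = 0.0977 ≈ 0.098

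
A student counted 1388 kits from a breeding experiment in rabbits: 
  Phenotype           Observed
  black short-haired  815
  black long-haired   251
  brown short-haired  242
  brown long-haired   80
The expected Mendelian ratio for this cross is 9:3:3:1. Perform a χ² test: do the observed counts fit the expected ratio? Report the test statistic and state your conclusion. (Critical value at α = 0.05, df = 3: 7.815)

3.636; consistent

Total ratio parts = 16. Expected numbers out of 1388:
  black short-haired: 1388 × 9/16 = 780.75
  black long-haired: 1388 × 3/16 = 260.25
  brown short-haired: 1388 × 3/16 = 260.25
  brown long-haired: 1388 × 1/16 = 86.75
χ² = Σ (O − E)² / E
  black short-haired: (815 − 780.75)² / 780.75 = 1.5025
  black long-haired: (251 − 260.25)² / 260.25 = 0.3288
  brown short-haired: (242 − 260.25)² / 260.25 = 1.2798
  brown long-haired: (80 − 86.75)² / 86.75 = 0.5252
χ² = 1.5025 + 0.3288 + 1.2798 + 0.5252 = 3.6363 ≈ 3.636
Degrees of freedom = 4 − 1 = 3; critical value at α = 0.05 is 7.815.
Since 3.636 < 7.815, we fail to reject the null hypothesis — the data are consistent with the 9:3:3:1 ratio.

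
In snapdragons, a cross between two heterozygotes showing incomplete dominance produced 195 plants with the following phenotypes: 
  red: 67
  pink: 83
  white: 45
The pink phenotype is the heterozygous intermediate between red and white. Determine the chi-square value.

9.277

With incomplete dominance, a heterozygote × heterozygote cross gives a 1:2:1 phenotypic ratio.
Under the 1:2:1 hypothesis (Σ ratio = 4, N = 195):
  red: 195 × 1/4 = 48.75
  pink: 195 × 2/4 = 97.5
  white: 195 × 1/4 = 48.75
χ² = Σ (O − E)² / E
  red: (67 − 48.75)² / 48.75 = 6.8321
  pink: (83 − 97.5)² / 97.5 = 2.1564
  white: (45 − 48.75)² / 48.75 = 0.2885
χ² = 6.8321 + 2.1564 + 0.2885 = 9.277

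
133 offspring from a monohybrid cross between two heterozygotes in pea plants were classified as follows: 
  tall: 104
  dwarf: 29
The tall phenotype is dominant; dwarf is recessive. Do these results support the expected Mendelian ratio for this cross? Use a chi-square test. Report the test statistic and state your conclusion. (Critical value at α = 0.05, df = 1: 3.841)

0.724; consistent

For a monohybrid cross between heterozygotes with complete dominance, the expected phenotypic ratio is 3:1.
Expected counts for N = 133 under a 3:1 ratio (total parts = 4):
  tall: 133 × 3/4 = 99.75
  dwarf: 133 × 1/4 = 33.25
χ² = Σ (O − E)² / E
  tall: (104 − 99.75)² / 99.75 = 0.1811
  dwarf: (29 − 33.25)² / 33.25 = 0.5432
χ² = 0.1811 + 0.5432 = 0.7243 ≈ 0.724
Degrees of freedom = 2 − 1 = 1; critical value at α = 0.05 is 3.841.
Since 0.724 < 3.841, we fail to reject the null hypothesis — the data are consistent with the 3:1 ratio.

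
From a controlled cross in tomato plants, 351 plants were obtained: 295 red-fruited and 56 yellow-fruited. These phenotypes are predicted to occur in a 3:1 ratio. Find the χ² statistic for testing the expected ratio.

15.317

Expected counts for N = 351 under a 3:1 ratio (total parts = 4):
  red-fruited: 351 × 3/4 = 263.25
  yellow-fruited: 351 × 1/4 = 87.75
χ² = Σ (O − E)² / E
  red-fruited: (295 − 263.25)² / 263.25 = 3.8293
  yellow-fruited: (56 − 87.75)² / 87.75 = 11.4879
χ² = 3.8293 + 11.4879 = 15.3172 ≈ 15.317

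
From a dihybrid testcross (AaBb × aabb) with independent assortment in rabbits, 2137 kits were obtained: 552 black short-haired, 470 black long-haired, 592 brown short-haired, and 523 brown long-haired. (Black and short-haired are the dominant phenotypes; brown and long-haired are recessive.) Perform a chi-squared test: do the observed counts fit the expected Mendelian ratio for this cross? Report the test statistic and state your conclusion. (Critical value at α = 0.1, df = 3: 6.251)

A dihybrid testcross with independent assortment gives a 1:1:1:1 ratio.
Total ratio parts = 4. Expected numbers out of 2137:
  black short-haired: 2137 × 1/4 = 534.25
  black long-haired: 2137 × 1/4 = 534.25
  brown short-haired: 2137 × 1/4 = 534.25
  brown long-haired: 2137 × 1/4 = 534.25
χ² = Σ (O − E)² / E
  black short-haired: (552 − 534.25)² / 534.25 = 0.5897
  black long-haired: (470 − 534.25)² / 534.25 = 7.7268
  brown short-haired: (592 − 534.25)² / 534.25 = 6.2425
  brown long-haired: (523 − 534.25)² / 534.25 = 0.2369
χ² = 0.5897 + 7.7268 + 6.2425 + 0.2369 = 14.7959 ≈ 14.796
Degrees of freedom = 4 − 1 = 3; critical value at α = 0.1 is 6.251.
Since 14.796 > 6.251, we reject the null hypothesis — the data do not fit the 1:1:1:1 ratio.

14.796; not consistent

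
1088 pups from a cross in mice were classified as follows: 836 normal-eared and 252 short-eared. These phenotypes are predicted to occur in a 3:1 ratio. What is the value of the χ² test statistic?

1.961

Under the 3:1 hypothesis (Σ ratio = 4, N = 1088):
  normal-eared: 1088 × 3/4 = 816
  short-eared: 1088 × 1/4 = 272
χ² = Σ (O − E)² / E
  normal-eared: (836 − 816)² / 816 = 0.4902
  short-eared: (252 − 272)² / 272 = 1.4706
χ² = 0.4902 + 1.4706 = 1.9608 ≈ 1.961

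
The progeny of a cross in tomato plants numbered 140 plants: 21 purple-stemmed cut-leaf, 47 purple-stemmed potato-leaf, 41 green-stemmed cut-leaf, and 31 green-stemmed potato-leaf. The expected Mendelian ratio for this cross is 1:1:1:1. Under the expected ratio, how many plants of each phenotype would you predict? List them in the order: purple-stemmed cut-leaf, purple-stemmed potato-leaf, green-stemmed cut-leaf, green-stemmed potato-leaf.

The 1:1:1:1 ratio has 4 parts, so with N = 140 the expected counts are:
  purple-stemmed cut-leaf: 140 × 1/4 = 35
  purple-stemmed potato-leaf: 140 × 1/4 = 35
  green-stemmed cut-leaf: 140 × 1/4 = 35
  green-stemmed potato-leaf: 140 × 1/4 = 35

35, 35, 35, 35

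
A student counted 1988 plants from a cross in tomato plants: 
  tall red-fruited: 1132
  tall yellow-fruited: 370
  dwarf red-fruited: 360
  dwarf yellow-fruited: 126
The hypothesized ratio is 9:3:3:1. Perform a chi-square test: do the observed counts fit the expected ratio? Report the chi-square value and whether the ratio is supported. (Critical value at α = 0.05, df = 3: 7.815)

Expected counts for N = 1988 under a 9:3:3:1 ratio (total parts = 16):
  tall red-fruited: 1988 × 9/16 = 1118.25
  tall yellow-fruited: 1988 × 3/16 = 372.75
  dwarf red-fruited: 1988 × 3/16 = 372.75
  dwarf yellow-fruited: 1988 × 1/16 = 124.25
χ² = Σ (O − E)² / E
  tall red-fruited: (1132 − 1118.25)² / 1118.25 = 0.1691
  tall yellow-fruited: (370 − 372.75)² / 372.75 = 0.0203
  dwarf red-fruited: (360 − 372.75)² / 372.75 = 0.4361
  dwarf yellow-fruited: (126 − 124.25)² / 124.25 = 0.0246
χ² = 0.1691 + 0.0203 + 0.4361 + 0.0246 = 0.6501 ≈ 0.650
Degrees of freedom = 4 − 1 = 3; critical value at α = 0.05 is 7.815.
Since 0.650 < 7.815, we fail to reject the null hypothesis — the data are consistent with the 9:3:3:1 ratio.

0.650; consistent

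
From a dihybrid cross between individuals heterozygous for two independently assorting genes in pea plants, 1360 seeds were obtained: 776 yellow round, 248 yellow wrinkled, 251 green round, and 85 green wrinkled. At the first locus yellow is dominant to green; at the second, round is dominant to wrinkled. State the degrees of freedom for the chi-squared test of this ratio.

A dihybrid F₂ with independent assortment and complete dominance at both loci gives a 9:3:3:1 phenotypic ratio.
A goodness-of-fit test with 4 phenotype classes has df = 4 − 1 = 3.

3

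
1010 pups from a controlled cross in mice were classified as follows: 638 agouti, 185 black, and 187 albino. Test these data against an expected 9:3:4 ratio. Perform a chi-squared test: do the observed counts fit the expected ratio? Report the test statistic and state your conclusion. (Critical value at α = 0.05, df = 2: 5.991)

The 9:3:4 ratio has 16 parts, so with N = 1010 the expected counts are:
  agouti: 1010 × 9/16 = 568.125
  black: 1010 × 3/16 = 189.375
  albino: 1010 × 4/16 = 252.5
χ² = Σ (O − E)² / E
  agouti: (638 − 568.125)² / 568.125 = 8.5941
  black: (185 − 189.375)² / 189.375 = 0.1011
  albino: (187 − 252.5)² / 252.5 = 16.9911
χ² = 8.5941 + 0.1011 + 16.9911 = 25.6863 ≈ 25.686
Degrees of freedom = 3 − 1 = 2; critical value at α = 0.05 is 5.991.
Since 25.686 > 5.991, we reject the null hypothesis — the data do not fit the 9:3:4 ratio.

25.686; not consistent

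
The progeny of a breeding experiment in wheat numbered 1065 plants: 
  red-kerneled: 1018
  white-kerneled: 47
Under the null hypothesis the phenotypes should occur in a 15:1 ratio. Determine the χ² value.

6.133

Total ratio parts = 16. Expected numbers out of 1065:
  red-kerneled: 1065 × 15/16 = 998.4375
  white-kerneled: 1065 × 1/16 = 66.5625
χ² = Σ (O − E)² / E
  red-kerneled: (1018 − 998.4375)² / 998.4375 = 0.3833
  white-kerneled: (47 − 66.5625)² / 66.5625 = 5.7494
χ² = 0.3833 + 5.7494 = 6.1327 ≈ 6.133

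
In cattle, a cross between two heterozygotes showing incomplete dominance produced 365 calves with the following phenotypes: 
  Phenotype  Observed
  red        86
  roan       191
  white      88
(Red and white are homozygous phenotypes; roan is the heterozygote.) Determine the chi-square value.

0.814

With incomplete dominance, a heterozygote × heterozygote cross gives a 1:2:1 phenotypic ratio.
Expected counts for N = 365 under a 1:2:1 ratio (total parts = 4):
  red: 365 × 1/4 = 91.25
  roan: 365 × 2/4 = 182.5
  white: 365 × 1/4 = 91.25
χ² = Σ (O − E)² / E
  red: (86 − 91.25)² / 91.25 = 0.3021
  roan: (191 − 182.5)² / 182.5 = 0.3959
  white: (88 − 91.25)² / 91.25 = 0.1158
χ² = 0.3021 + 0.3959 + 0.1158 = 0.8138 ≈ 0.814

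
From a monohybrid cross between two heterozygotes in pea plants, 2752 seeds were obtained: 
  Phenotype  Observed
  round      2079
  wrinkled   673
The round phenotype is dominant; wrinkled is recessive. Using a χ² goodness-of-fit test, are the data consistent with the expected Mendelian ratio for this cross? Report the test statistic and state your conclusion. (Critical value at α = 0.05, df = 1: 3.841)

0.436; consistent

For a monohybrid cross between heterozygotes with complete dominance, the expected phenotypic ratio is 3:1.
Expected counts for N = 2752 under a 3:1 ratio (total parts = 4):
  round: 2752 × 3/4 = 2064
  wrinkled: 2752 × 1/4 = 688
χ² = Σ (O − E)² / E
  round: (2079 − 2064)² / 2064 = 0.1090
  wrinkled: (673 − 688)² / 688 = 0.3270
χ² = 0.1090 + 0.3270 = 0.436
Degrees of freedom = 2 − 1 = 1; critical value at α = 0.05 is 3.841.
Since 0.436 < 3.841, we fail to reject the null hypothesis — the data are consistent with the 3:1 ratio.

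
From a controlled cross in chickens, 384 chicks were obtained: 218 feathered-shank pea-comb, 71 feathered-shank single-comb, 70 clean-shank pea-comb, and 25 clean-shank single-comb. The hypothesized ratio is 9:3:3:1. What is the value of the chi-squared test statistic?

0.130

Under the 9:3:3:1 hypothesis (Σ ratio = 16, N = 384):
  feathered-shank pea-comb: 384 × 9/16 = 216
  feathered-shank single-comb: 384 × 3/16 = 72
  clean-shank pea-comb: 384 × 3/16 = 72
  clean-shank single-comb: 384 × 1/16 = 24
χ² = Σ (O − E)² / E
  feathered-shank pea-comb: (218 − 216)² / 216 = 0.0185
  feathered-shank single-comb: (71 − 72)² / 72 = 0.0139
  clean-shank pea-comb: (70 − 72)² / 72 = 0.0556
  clean-shank single-comb: (25 − 24)² / 24 = 0.0417
χ² = 0.0185 + 0.0139 + 0.0556 + 0.0417 = 0.1297 ≈ 0.130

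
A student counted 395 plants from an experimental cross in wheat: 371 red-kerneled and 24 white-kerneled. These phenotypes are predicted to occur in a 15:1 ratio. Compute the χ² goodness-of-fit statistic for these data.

Expected counts for N = 395 under a 15:1 ratio (total parts = 16):
  red-kerneled: 395 × 15/16 = 370.3125
  white-kerneled: 395 × 1/16 = 24.6875
χ² = Σ (O − E)² / E
  red-kerneled: (371 − 370.3125)² / 370.3125 = 0.0013
  white-kerneled: (24 − 24.6875)² / 24.6875 = 0.0191
χ² = 0.0013 + 0.0191 = 0.0204 ≈ 0.020

0.020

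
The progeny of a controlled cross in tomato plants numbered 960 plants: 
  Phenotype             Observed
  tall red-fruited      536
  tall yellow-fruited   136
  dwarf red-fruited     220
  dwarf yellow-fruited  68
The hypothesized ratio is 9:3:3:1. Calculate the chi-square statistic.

Under the 9:3:3:1 hypothesis (Σ ratio = 16, N = 960):
  tall red-fruited: 960 × 9/16 = 540
  tall yellow-fruited: 960 × 3/16 = 180
  dwarf red-fruited: 960 × 3/16 = 180
  dwarf yellow-fruited: 960 × 1/16 = 60
χ² = Σ (O − E)² / E
  tall red-fruited: (536 − 540)² / 540 = 0.0296
  tall yellow-fruited: (136 − 180)² / 180 = 10.7556
  dwarf red-fruited: (220 − 180)² / 180 = 8.8889
  dwarf yellow-fruited: (68 − 60)² / 60 = 1.0667
χ² = 0.0296 + 10.7556 + 8.8889 + 1.0667 = 20.7408 ≈ 20.741

20.741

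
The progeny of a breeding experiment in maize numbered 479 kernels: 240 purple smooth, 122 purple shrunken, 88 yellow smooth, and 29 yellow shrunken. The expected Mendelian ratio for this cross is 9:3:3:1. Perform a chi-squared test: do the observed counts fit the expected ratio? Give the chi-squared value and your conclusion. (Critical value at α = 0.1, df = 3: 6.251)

Under the 9:3:3:1 hypothesis (Σ ratio = 16, N = 479):
  purple smooth: 479 × 9/16 = 269.4375
  purple shrunken: 479 × 3/16 = 89.8125
  yellow smooth: 479 × 3/16 = 89.8125
  yellow shrunken: 479 × 1/16 = 29.9375
χ² = Σ (O − E)² / E
  purple smooth: (240 − 269.4375)² / 269.4375 = 3.2162
  purple shrunken: (122 − 89.8125)² / 89.8125 = 11.5355
  yellow smooth: (88 − 89.8125)² / 89.8125 = 0.0366
  yellow shrunken: (29 − 29.9375)² / 29.9375 = 0.0294
χ² = 3.2162 + 11.5355 + 0.0366 + 0.0294 = 14.8177 ≈ 14.818
Degrees of freedom = 4 − 1 = 3; critical value at α = 0.1 is 6.251.
Since 14.818 > 6.251, we reject the null hypothesis — the data do not fit the 9:3:3:1 ratio.

14.818; not consistent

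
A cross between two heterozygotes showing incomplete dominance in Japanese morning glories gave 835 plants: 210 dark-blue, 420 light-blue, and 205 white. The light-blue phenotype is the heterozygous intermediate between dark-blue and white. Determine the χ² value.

With incomplete dominance, a heterozygote × heterozygote cross gives a 1:2:1 phenotypic ratio.
Under the 1:2:1 hypothesis (Σ ratio = 4, N = 835):
  dark-blue: 835 × 1/4 = 208.75
  light-blue: 835 × 2/4 = 417.5
  white: 835 × 1/4 = 208.75
χ² = Σ (O − E)² / E
  dark-blue: (210 − 208.75)² / 208.75 = 0.0075
  light-blue: (420 − 417.5)² / 417.5 = 0.0150
  white: (205 − 208.75)² / 208.75 = 0.0674
χ² = 0.0075 + 0.0150 + 0.0674 = 0.0899 ≈ 0.090

0.090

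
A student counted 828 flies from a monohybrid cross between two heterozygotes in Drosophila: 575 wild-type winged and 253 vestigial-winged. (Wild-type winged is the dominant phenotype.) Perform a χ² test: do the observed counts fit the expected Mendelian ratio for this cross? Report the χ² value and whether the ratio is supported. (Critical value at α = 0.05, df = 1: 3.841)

For a monohybrid cross between heterozygotes with complete dominance, the expected phenotypic ratio is 3:1.
Expected counts for N = 828 under a 3:1 ratio (total parts = 4):
  wild-type winged: 828 × 3/4 = 621
  vestigial-winged: 828 × 1/4 = 207
χ² = Σ (O − E)² / E
  wild-type winged: (575 − 621)² / 621 = 3.4074
  vestigial-winged: (253 − 207)² / 207 = 10.2222
χ² = 3.4074 + 10.2222 = 13.6296 ≈ 13.630
Degrees of freedom = 2 − 1 = 1; critical value at α = 0.05 is 3.841.
Since 13.630 > 3.841, we reject the null hypothesis — the data do not fit the 3:1 ratio.

13.630; not consistent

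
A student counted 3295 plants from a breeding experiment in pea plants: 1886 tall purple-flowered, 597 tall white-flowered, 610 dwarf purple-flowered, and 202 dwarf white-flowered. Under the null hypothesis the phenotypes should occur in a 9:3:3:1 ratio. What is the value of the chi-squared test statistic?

1.447

Under the 9:3:3:1 hypothesis (Σ ratio = 16, N = 3295):
  tall purple-flowered: 3295 × 9/16 = 1853.4375
  tall white-flowered: 3295 × 3/16 = 617.8125
  dwarf purple-flowered: 3295 × 3/16 = 617.8125
  dwarf white-flowered: 3295 × 1/16 = 205.9375
χ² = Σ (O − E)² / E
  tall purple-flowered: (1886 − 1853.4375)² / 1853.4375 = 0.5721
  tall white-flowered: (597 − 617.8125)² / 617.8125 = 0.7011
  dwarf purple-flowered: (610 − 617.8125)² / 617.8125 = 0.0988
  dwarf white-flowered: (202 − 205.9375)² / 205.9375 = 0.0753
χ² = 0.5721 + 0.7011 + 0.0988 + 0.0753 = 1.4473 ≈ 1.447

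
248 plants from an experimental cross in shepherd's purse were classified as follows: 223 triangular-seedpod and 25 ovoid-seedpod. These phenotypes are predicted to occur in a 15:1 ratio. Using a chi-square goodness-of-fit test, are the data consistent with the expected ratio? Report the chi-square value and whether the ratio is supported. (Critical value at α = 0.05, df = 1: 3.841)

6.211; not consistent

Expected counts for N = 248 under a 15:1 ratio (total parts = 16):
  triangular-seedpod: 248 × 15/16 = 232.5
  ovoid-seedpod: 248 × 1/16 = 15.5
χ² = Σ (O − E)² / E
  triangular-seedpod: (223 − 232.5)² / 232.5 = 0.3882
  ovoid-seedpod: (25 − 15.5)² / 15.5 = 5.8226
χ² = 0.3882 + 5.8226 = 6.2108 ≈ 6.211
Degrees of freedom = 2 − 1 = 1; critical value at α = 0.05 is 3.841.
Since 6.211 > 3.841, we reject the null hypothesis — the data do not fit the 15:1 ratio.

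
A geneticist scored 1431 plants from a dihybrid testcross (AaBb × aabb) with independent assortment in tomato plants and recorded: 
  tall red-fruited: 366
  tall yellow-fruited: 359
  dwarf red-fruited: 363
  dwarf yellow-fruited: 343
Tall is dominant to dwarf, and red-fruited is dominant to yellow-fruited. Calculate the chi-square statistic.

A dihybrid testcross with independent assortment gives a 1:1:1:1 ratio.
The 1:1:1:1 ratio has 4 parts, so with N = 1431 the expected counts are:
  tall red-fruited: 1431 × 1/4 = 357.75
  tall yellow-fruited: 1431 × 1/4 = 357.75
  dwarf red-fruited: 1431 × 1/4 = 357.75
  dwarf yellow-fruited: 1431 × 1/4 = 357.75
χ² = Σ (O − E)² / E
  tall red-fruited: (366 − 357.75)² / 357.75 = 0.1903
  tall yellow-fruited: (359 − 357.75)² / 357.75 = 0.0044
  dwarf red-fruited: (363 − 357.75)² / 357.75 = 0.0770
  dwarf yellow-fruited: (343 − 357.75)² / 357.75 = 0.6081
χ² = 0.1903 + 0.0044 + 0.0770 + 0.6081 = 0.8798 ≈ 0.880

0.880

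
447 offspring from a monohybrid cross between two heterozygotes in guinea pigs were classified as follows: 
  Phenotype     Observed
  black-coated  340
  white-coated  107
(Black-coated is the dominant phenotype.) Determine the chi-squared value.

For a monohybrid cross between heterozygotes with complete dominance, the expected phenotypic ratio is 3:1.
Total ratio parts = 4. Expected numbers out of 447:
  black-coated: 447 × 3/4 = 335.25
  white-coated: 447 × 1/4 = 111.75
χ² = Σ (O − E)² / E
  black-coated: (340 − 335.25)² / 335.25 = 0.0673
  white-coated: (107 − 111.75)² / 111.75 = 0.2019
χ² = 0.0673 + 0.2019 = 0.2692 ≈ 0.269

0.269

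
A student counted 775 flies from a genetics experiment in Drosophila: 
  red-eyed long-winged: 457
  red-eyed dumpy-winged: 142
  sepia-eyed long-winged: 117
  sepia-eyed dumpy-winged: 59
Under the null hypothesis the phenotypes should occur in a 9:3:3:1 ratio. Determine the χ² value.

8.913

Expected counts for N = 775 under a 9:3:3:1 ratio (total parts = 16):
  red-eyed long-winged: 775 × 9/16 = 435.9375
  red-eyed dumpy-winged: 775 × 3/16 = 145.3125
  sepia-eyed long-winged: 775 × 3/16 = 145.3125
  sepia-eyed dumpy-winged: 775 × 1/16 = 48.4375
χ² = Σ (O − E)² / E
  red-eyed long-winged: (457 − 435.9375)² / 435.9375 = 1.0176
  red-eyed dumpy-winged: (142 − 145.3125)² / 145.3125 = 0.0755
  sepia-eyed long-winged: (117 − 145.3125)² / 145.3125 = 5.5164
  sepia-eyed dumpy-winged: (59 − 48.4375)² / 48.4375 = 2.3033
χ² = 1.0176 + 0.0755 + 5.5164 + 2.3033 = 8.9128 ≈ 8.913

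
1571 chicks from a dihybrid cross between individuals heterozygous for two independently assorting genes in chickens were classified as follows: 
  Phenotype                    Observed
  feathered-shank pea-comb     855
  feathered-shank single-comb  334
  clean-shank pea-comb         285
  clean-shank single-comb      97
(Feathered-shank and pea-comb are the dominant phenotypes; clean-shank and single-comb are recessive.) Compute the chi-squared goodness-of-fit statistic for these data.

6.536

A dihybrid F₂ with independent assortment and complete dominance at both loci gives a 9:3:3:1 phenotypic ratio.
Total ratio parts = 16. Expected numbers out of 1571:
  feathered-shank pea-comb: 1571 × 9/16 = 883.6875
  feathered-shank single-comb: 1571 × 3/16 = 294.5625
  clean-shank pea-comb: 1571 × 3/16 = 294.5625
  clean-shank single-comb: 1571 × 1/16 = 98.1875
χ² = Σ (O − E)² / E
  feathered-shank pea-comb: (855 − 883.6875)² / 883.6875 = 0.9313
  feathered-shank single-comb: (334 − 294.5625)² / 294.5625 = 5.2801
  clean-shank pea-comb: (285 − 294.5625)² / 294.5625 = 0.3104
  clean-shank single-comb: (97 − 98.1875)² / 98.1875 = 0.0144
χ² = 0.9313 + 5.2801 + 0.3104 + 0.0144 = 6.5362 ≈ 6.536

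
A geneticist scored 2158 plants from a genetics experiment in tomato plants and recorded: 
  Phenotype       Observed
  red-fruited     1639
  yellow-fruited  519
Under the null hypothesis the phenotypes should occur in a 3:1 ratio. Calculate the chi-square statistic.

1.039

Under the 3:1 hypothesis (Σ ratio = 4, N = 2158):
  red-fruited: 2158 × 3/4 = 1618.5
  yellow-fruited: 2158 × 1/4 = 539.5
χ² = Σ (O − E)² / E
  red-fruited: (1639 − 1618.5)² / 1618.5 = 0.2597
  yellow-fruited: (519 − 539.5)² / 539.5 = 0.7790
χ² = 0.2597 + 0.7790 = 1.0387 ≈ 1.039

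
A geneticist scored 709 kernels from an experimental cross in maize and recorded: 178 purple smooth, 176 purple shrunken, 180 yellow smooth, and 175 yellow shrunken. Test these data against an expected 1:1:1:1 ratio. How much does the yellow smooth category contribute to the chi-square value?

0.043

Under the 1:1:1:1 hypothesis (Σ ratio = 4, N = 709):
  purple smooth: 709 × 1/4 = 177.25
  purple shrunken: 709 × 1/4 = 177.25
  yellow smooth: 709 × 1/4 = 177.25
  yellow shrunken: 709 × 1/4 = 177.25
Contribution of yellow smooth: (180 − 177.25)² / 177.25 = 0.0427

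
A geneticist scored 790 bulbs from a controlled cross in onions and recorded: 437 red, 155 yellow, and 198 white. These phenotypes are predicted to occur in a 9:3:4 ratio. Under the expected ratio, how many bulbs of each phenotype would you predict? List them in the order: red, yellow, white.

Under the 9:3:4 hypothesis (Σ ratio = 16, N = 790):
  red: 790 × 9/16 = 444.375
  yellow: 790 × 3/16 = 148.125
  white: 790 × 4/16 = 197.5

444.375, 148.125, 197.5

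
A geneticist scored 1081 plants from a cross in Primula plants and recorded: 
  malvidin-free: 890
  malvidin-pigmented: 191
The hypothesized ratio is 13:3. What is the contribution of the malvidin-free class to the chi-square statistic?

0.156

Under the 13:3 hypothesis (Σ ratio = 16, N = 1081):
  malvidin-free: 1081 × 13/16 = 878.3125
  malvidin-pigmented: 1081 × 3/16 = 202.6875
Contribution of malvidin-free: (890 − 878.3125)² / 878.3125 = 0.1555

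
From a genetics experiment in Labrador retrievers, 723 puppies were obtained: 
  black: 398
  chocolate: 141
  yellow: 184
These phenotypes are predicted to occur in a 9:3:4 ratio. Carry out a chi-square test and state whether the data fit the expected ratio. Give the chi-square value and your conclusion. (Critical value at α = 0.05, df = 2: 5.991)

0.462; consistent

Expected counts for N = 723 under a 9:3:4 ratio (total parts = 16):
  black: 723 × 9/16 = 406.6875
  chocolate: 723 × 3/16 = 135.5625
  yellow: 723 × 4/16 = 180.75
χ² = Σ (O − E)² / E
  black: (398 − 406.6875)² / 406.6875 = 0.1856
  chocolate: (141 − 135.5625)² / 135.5625 = 0.2181
  yellow: (184 − 180.75)² / 180.75 = 0.0584
χ² = 0.1856 + 0.2181 + 0.0584 = 0.4621 ≈ 0.462
Degrees of freedom = 3 − 1 = 2; critical value at α = 0.05 is 5.991.
Since 0.462 < 5.991, we fail to reject the null hypothesis — the data are consistent with the 9:3:4 ratio.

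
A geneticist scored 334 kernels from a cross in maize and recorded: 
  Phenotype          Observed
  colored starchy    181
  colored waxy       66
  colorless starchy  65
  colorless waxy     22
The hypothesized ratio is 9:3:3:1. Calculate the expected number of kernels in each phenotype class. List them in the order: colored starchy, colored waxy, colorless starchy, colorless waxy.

187.875, 62.625, 62.625, 20.875

Total ratio parts = 16. Expected numbers out of 334:
  colored starchy: 334 × 9/16 = 187.875
  colored waxy: 334 × 3/16 = 62.625
  colorless starchy: 334 × 3/16 = 62.625
  colorless waxy: 334 × 1/16 = 20.875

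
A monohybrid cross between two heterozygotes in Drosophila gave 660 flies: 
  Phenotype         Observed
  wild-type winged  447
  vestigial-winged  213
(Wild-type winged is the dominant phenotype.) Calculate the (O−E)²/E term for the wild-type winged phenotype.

For a monohybrid cross between heterozygotes with complete dominance, the expected phenotypic ratio is 3:1.
Under the 3:1 hypothesis (Σ ratio = 4, N = 660):
  wild-type winged: 660 × 3/4 = 495
  vestigial-winged: 660 × 1/4 = 165
Contribution of wild-type winged: (447 − 495)² / 495 = 4.6545

4.655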